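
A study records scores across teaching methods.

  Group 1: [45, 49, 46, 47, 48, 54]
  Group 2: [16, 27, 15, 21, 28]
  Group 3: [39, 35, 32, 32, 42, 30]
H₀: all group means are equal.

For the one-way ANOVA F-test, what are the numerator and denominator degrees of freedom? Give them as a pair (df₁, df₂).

degrees of freedom = [2, 14]

k = 3 groups, N = 17 total
df = (k−1, N−k) = (3−1, 17−3) = (2, 14)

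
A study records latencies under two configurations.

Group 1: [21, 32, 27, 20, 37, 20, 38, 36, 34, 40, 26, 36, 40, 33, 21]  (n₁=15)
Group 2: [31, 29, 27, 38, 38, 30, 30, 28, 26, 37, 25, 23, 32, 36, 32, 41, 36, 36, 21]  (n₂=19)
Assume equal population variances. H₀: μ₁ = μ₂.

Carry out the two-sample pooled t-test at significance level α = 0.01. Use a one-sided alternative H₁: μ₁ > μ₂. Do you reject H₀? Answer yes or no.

reject H₀: no

x̄₁=30.733, s₁=7.526, n₁=15
x̄₂=31.368, s₂=5.600, n₂=19
s_p² = [14·7.526² + 18·5.600²]/32 = 42.4173
SE = √(s_p²·(1/15+1/19)) = 2.2495
t = (30.733−31.368)/2.2495 = -0.2823
df = 32
p-value (one-sided, H₁ greater) = 0.61024
At α=0.01: p ≥ α → fail to reject H₀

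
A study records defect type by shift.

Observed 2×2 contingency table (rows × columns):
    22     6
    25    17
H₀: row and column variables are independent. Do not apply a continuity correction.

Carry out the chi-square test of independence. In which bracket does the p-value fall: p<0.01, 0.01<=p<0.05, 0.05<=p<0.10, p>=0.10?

Row totals [28, 42], col totals [47, 23], n=70
χ² = (22−18.80)²/18.80 + (6−9.20)²/9.20 + (25−28.20)²/28.20 + (17−13.80)²/13.80 = 2.7629
df = 1
p-value (upper-tail) = 0.09647
→ bracket: 0.05<=p<0.10

p-value bracket: 0.05<=p<0.10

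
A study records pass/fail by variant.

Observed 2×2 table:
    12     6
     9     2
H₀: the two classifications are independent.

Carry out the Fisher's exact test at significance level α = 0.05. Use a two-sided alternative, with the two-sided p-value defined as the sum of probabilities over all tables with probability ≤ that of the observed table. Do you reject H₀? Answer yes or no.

Margins: r₁=18, r₂=11, c₁=21, c₂=8, n=29
p_obs = C(18,12)·C(11,9)/C(29,21); sum pmf over tables with pmf ≤ p_obs
p-value (two-sided) = 0.67063
At α=0.05: p ≥ α → fail to reject H₀

reject H₀: no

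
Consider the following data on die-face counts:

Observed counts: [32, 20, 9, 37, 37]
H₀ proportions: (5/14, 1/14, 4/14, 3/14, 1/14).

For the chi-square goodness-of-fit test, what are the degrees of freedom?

df = k − 1 = 5 − 1 = 4

degrees of freedom = 4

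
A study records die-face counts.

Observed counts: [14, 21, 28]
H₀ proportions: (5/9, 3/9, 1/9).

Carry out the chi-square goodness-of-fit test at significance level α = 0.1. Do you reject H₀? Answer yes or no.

reject H₀: yes

n = 63; E_i = n·p_i = [35.00, 21.00, 7.00]
χ² = (14−35.00)²/35.00 + (21−21.00)²/21.00 + (28−7.00)²/7.00 = 75.6000
df = 2
p-value (upper-tail) = 0.00000
At α=0.1: p < α → reject H₀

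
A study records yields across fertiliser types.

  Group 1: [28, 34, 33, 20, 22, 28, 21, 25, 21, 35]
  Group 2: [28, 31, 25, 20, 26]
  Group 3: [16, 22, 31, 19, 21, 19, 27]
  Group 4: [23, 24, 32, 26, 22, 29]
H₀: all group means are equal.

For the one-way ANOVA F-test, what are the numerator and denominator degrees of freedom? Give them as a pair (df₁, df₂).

degrees of freedom = [3, 24]

k = 4 groups, N = 28 total
df = (k−1, N−k) = (4−1, 28−4) = (3, 24)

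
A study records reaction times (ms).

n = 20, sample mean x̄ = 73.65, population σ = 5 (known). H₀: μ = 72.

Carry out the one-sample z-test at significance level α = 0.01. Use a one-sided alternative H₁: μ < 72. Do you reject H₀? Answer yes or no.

SE = σ/√n = 5/√20 = 1.1180
z = (x̄−μ₀)/SE = (73.65−72)/1.1180 = 1.4758
p-value (one-sided, H₁ less) = 0.93000
At α=0.01: p ≥ α → fail to reject H₀

reject H₀: no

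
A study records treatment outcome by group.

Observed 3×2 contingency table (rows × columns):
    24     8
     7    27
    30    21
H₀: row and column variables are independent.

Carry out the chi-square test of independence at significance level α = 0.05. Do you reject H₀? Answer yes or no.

reject H₀: yes

Row totals [32, 34, 51], col totals [61, 56], n=117
χ² = (24−16.68)²/16.68 + (8−15.32)²/15.32 + (7−17.73)²/17.73 + (27−16.27)²/16.27 + (30−26.59)²/26.59 + (21−24.41)²/24.41 = 21.1779
df = 2
p-value (upper-tail) = 0.00003
At α=0.05: p < α → reject H₀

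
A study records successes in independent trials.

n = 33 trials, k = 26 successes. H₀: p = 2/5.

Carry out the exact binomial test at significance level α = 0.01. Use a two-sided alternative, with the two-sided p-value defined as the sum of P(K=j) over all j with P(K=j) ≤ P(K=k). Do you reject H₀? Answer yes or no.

Exact binomial: n=33, k=26, p₀=2/5=0.4000
P(X=j) = C(n,j)·p₀^j·(1−p₀)^(n−j); p = Σ P(X=j) over j with P(X=j) ≤ P(X=26)
p-value (two-sided) = 0.00001
At α=0.01: p < α → reject H₀

reject H₀: yes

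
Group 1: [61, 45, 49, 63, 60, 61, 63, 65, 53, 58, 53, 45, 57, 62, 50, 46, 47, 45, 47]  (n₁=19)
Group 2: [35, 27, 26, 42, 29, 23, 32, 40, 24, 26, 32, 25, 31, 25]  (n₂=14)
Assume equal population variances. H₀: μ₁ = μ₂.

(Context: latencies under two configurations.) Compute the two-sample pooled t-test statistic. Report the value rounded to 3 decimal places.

x̄₁=54.211, s₁=7.277, n₁=19
x̄₂=29.786, s₂=5.912, n₂=14
s_p² = [18·7.277² + 13·5.912²]/31 = 45.4037
SE = √(s_p²·(1/19+1/14)) = 2.3734
t = (54.211−29.786)/2.3734 = 10.2913
df = 31

test statistic = 10.291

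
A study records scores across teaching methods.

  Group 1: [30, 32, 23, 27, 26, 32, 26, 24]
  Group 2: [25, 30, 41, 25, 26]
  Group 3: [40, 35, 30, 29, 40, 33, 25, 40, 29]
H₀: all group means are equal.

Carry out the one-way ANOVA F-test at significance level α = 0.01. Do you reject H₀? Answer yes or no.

Group means [27.50, 29.40, 33.44], grand mean 30.364
SSB = Σnᵢ(x̄ᵢ−x̄)² = 155.669; SSW = ΣΣ(x−x̄ᵢ)² = 523.422
MSB = 155.669/2 = 77.8343; MSW = 523.422/19 = 27.5485
F = MSB/MSW = 2.8254
df = (2, 19)
p-value (upper-tail) = 0.08429
At α=0.01: p ≥ α → fail to reject H₀

reject H₀: no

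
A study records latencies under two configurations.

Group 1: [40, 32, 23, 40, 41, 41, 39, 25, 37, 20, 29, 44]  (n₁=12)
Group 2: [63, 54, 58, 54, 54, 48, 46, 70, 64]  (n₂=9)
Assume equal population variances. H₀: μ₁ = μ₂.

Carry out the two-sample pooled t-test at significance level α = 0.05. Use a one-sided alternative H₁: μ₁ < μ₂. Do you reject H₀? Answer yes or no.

reject H₀: yes

x̄₁=34.250, s₁=8.148, n₁=12
x̄₂=56.778, s₂=7.775, n₂=9
s_p² = [11·8.148² + 8·7.775²]/19 = 63.8845
SE = √(s_p²·(1/12+1/9)) = 3.5245
t = (34.250−56.778)/3.5245 = -6.3918
df = 19
p-value (one-sided, H₁ less) = 0.00000
At α=0.05: p < α → reject H₀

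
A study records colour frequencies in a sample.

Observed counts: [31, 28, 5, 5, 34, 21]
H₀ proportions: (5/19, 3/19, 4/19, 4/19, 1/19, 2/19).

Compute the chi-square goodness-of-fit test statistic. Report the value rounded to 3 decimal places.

n = 124; E_i = n·p_i = [32.63, 19.58, 26.11, 26.11, 6.53, 13.05]
χ² = (31−32.63)²/32.63 + (28−19.58)²/19.58 + (5−26.11)²/26.11 + (5−26.11)²/26.11 + (34−6.53)²/6.53 + (21−13.05)²/13.05 = 158.3237
df = 5

test statistic = 158.324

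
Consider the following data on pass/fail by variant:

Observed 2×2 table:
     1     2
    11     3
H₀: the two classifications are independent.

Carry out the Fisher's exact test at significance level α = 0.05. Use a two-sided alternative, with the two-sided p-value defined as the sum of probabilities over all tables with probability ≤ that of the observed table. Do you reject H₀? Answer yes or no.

reject H₀: no

Margins: r₁=3, r₂=14, c₁=12, c₂=5, n=17
p_obs = C(3,1)·C(14,11)/C(17,12); sum pmf over tables with pmf ≤ p_obs
p-value (two-sided) = 0.19118
At α=0.05: p ≥ α → fail to reject H₀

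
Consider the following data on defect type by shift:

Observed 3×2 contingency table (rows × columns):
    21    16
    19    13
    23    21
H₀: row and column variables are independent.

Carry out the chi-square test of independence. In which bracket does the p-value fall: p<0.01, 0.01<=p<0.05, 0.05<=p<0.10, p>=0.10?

Row totals [37, 32, 44], col totals [63, 50], n=113
χ² = (21−20.63)²/20.63 + (16−16.37)²/16.37 + (19−17.84)²/17.84 + (13−14.16)²/14.16 + (23−24.53)²/24.53 + (21−19.47)²/19.47 = 0.4013
df = 2
p-value (upper-tail) = 0.81819
→ bracket: p>=0.10

p-value bracket: p>=0.10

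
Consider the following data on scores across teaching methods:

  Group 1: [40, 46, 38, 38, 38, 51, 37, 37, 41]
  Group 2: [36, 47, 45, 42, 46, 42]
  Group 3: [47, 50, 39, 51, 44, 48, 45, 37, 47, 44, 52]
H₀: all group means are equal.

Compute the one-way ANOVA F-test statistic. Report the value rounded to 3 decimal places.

Group means [40.67, 43.00, 45.82], grand mean 43.385
SSB = Σnᵢ(x̄ᵢ−x̄)² = 132.517; SSW = ΣΣ(x−x̄ᵢ)² = 485.636
MSB = 132.517/2 = 66.2587; MSW = 485.636/23 = 21.1146
F = MSB/MSW = 3.1380
df = (2, 23)

test statistic = 3.138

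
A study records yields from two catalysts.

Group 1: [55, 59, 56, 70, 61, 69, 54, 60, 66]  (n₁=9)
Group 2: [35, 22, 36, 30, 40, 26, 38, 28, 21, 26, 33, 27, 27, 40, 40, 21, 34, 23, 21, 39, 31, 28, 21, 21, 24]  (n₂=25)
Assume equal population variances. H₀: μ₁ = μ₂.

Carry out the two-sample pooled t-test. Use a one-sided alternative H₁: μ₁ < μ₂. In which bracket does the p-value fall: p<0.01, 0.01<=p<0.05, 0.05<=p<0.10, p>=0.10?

x̄₁=61.111, s₁=5.968, n₁=9
x̄₂=29.280, s₂=6.865, n₂=25
s_p² = [8·5.968² + 24·6.865²]/32 = 44.2478
SE = √(s_p²·(1/9+1/25)) = 2.5858
t = (61.111−29.280)/2.5858 = 12.3100
df = 32
p-value (one-sided, H₁ less) = 1.00000
→ bracket: p>=0.10

p-value bracket: p>=0.10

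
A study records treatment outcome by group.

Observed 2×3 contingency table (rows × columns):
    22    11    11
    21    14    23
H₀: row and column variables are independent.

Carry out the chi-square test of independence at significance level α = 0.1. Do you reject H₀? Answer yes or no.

reject H₀: no

Row totals [44, 58], col totals [43, 25, 34], n=102
χ² = (22−18.55)²/18.55 + (11−10.78)²/10.78 + (11−14.67)²/14.67 + (21−24.45)²/24.45 + (14−14.22)²/14.22 + (23−19.33)²/19.33 = 2.7488
df = 2
p-value (upper-tail) = 0.25300
At α=0.1: p ≥ α → fail to reject H₀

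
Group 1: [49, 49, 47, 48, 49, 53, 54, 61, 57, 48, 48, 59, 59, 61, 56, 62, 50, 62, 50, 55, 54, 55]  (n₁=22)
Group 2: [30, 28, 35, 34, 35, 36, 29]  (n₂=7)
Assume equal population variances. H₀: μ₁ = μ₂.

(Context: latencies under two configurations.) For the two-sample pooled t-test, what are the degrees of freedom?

degrees of freedom = 27

df = n₁ + n₂ − 2 = 22 + 7 − 2 = 27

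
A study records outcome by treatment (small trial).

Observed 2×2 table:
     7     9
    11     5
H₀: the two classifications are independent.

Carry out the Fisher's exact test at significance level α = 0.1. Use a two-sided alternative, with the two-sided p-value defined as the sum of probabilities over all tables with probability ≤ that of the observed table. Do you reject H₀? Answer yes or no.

reject H₀: no

Margins: r₁=16, r₂=16, c₁=18, c₂=14, n=32
p_obs = C(16,7)·C(16,11)/C(32,18); sum pmf over tables with pmf ≤ p_obs
p-value (two-sided) = 0.28516
At α=0.1: p ≥ α → fail to reject H₀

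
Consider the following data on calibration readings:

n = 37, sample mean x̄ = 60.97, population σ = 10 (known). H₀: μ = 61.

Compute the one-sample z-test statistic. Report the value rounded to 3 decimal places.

SE = σ/√n = 10/√37 = 1.6440
z = (x̄−μ₀)/SE = (60.97−61)/1.6440 = -0.0182

test statistic = -0.018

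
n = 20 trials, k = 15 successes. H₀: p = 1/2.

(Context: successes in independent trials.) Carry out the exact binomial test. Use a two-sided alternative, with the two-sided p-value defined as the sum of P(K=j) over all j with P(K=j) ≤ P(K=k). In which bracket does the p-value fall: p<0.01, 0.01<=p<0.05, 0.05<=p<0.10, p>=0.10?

p-value bracket: 0.01<=p<0.05

Exact binomial: n=20, k=15, p₀=1/2=0.5000
P(X=j) = C(n,j)·p₀^j·(1−p₀)^(n−j); p = Σ P(X=j) over j with P(X=j) ≤ P(X=15)
p-value (two-sided) = 0.04139
→ bracket: 0.01<=p<0.05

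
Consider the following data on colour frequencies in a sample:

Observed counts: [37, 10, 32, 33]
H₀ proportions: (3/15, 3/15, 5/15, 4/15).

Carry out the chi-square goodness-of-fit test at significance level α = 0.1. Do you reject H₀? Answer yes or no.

reject H₀: yes

n = 112; E_i = n·p_i = [22.40, 22.40, 37.33, 29.87]
χ² = (37−22.40)²/22.40 + (10−22.40)²/22.40 + (32−37.33)²/37.33 + (33−29.87)²/29.87 = 17.4710
df = 3
p-value (upper-tail) = 0.00057
At α=0.1: p < α → reject H₀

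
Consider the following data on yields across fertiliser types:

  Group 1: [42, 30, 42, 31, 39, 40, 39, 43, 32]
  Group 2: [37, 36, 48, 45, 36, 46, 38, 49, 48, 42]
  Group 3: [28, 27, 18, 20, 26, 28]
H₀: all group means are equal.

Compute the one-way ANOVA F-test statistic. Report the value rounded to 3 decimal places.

test statistic = 24.139

Group means [37.56, 42.50, 24.50], grand mean 36.400
SSB = Σnᵢ(x̄ᵢ−x̄)² = 1233.778; SSW = ΣΣ(x−x̄ᵢ)² = 562.222
MSB = 1233.778/2 = 616.8889; MSW = 562.222/22 = 25.5556
F = MSB/MSW = 24.1391
df = (2, 22)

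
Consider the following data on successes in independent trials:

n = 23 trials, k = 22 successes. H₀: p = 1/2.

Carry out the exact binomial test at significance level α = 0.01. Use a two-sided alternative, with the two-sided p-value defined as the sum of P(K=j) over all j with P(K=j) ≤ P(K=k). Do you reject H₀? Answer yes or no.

Exact binomial: n=23, k=22, p₀=1/2=0.5000
P(X=j) = C(n,j)·p₀^j·(1−p₀)^(n−j); p = Σ P(X=j) over j with P(X=j) ≤ P(X=22)
p-value (two-sided) = 0.00001
At α=0.01: p < α → reject H₀

reject H₀: yes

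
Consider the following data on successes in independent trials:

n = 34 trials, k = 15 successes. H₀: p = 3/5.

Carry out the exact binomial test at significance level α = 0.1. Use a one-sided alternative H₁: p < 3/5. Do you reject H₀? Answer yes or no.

reject H₀: yes

Exact binomial: n=34, k=15, p₀=3/5=0.6000
P(X≤15) from Σ C(n,i)·p₀^i·(1−p₀)^(n−i)
p-value (one-sided, H₁ less) = 0.04444
At α=0.1: p < α → reject H₀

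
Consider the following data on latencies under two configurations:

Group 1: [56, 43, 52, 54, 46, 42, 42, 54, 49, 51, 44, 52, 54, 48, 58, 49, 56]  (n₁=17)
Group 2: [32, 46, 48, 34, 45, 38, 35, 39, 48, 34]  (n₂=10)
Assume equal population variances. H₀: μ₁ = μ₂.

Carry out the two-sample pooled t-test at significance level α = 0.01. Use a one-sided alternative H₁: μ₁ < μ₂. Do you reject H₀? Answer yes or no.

reject H₀: no

x̄₁=50.000, s₁=5.172, n₁=17
x̄₂=39.900, s₂=6.280, n₂=10
s_p² = [16·5.172² + 9·6.280²]/25 = 31.3160
SE = √(s_p²·(1/17+1/10)) = 2.2302
t = (50.000−39.900)/2.2302 = 4.5288
df = 25
p-value (one-sided, H₁ less) = 0.99994
At α=0.01: p ≥ α → fail to reject H₀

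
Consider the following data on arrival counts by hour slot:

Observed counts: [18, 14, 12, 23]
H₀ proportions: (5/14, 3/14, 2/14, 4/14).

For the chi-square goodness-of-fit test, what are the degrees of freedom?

df = k − 1 = 4 − 1 = 3

degrees of freedom = 3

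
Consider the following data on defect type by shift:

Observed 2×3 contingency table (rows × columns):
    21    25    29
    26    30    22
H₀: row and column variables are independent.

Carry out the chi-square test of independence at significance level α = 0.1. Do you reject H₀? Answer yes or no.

Row totals [75, 78], col totals [47, 55, 51], n=153
χ² = (21−23.04)²/23.04 + (25−26.96)²/26.96 + (29−25.00)²/25.00 + (26−23.96)²/23.96 + (30−28.04)²/28.04 + (22−26.00)²/26.00 = 1.8891
df = 2
p-value (upper-tail) = 0.38885
At α=0.1: p ≥ α → fail to reject H₀

reject H₀: no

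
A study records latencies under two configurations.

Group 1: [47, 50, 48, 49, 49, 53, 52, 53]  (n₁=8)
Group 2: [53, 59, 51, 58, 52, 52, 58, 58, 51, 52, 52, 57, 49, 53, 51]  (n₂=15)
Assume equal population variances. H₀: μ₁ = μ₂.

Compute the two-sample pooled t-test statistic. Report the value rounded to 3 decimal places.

test statistic = -2.756

x̄₁=50.125, s₁=2.295, n₁=8
x̄₂=53.733, s₂=3.283, n₂=15
s_p² = [7·2.295² + 14·3.283²]/21 = 8.9433
SE = √(s_p²·(1/8+1/15)) = 1.3092
t = (50.125−53.733)/1.3092 = -2.7560
df = 21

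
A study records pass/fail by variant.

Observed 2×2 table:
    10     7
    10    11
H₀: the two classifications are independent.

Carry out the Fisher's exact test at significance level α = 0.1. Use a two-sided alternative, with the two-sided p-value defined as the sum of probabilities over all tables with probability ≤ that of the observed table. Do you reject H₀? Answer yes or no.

Margins: r₁=17, r₂=21, c₁=20, c₂=18, n=38
p_obs = C(17,10)·C(21,10)/C(38,20); sum pmf over tables with pmf ≤ p_obs
p-value (two-sided) = 0.53184
At α=0.1: p ≥ α → fail to reject H₀

reject H₀: no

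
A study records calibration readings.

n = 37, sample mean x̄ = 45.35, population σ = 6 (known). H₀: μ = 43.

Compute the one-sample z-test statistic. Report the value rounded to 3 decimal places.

SE = σ/√n = 6/√37 = 0.9864
z = (x̄−μ₀)/SE = (45.35−43)/0.9864 = 2.3824

test statistic = 2.382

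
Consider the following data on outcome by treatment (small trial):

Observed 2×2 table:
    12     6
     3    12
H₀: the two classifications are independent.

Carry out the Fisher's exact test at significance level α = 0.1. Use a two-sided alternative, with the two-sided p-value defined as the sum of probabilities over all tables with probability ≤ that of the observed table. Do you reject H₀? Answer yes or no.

Margins: r₁=18, r₂=15, c₁=15, c₂=18, n=33
p_obs = C(18,12)·C(15,3)/C(33,15); sum pmf over tables with pmf ≤ p_obs
p-value (two-sided) = 0.01346
At α=0.1: p < α → reject H₀

reject H₀: yes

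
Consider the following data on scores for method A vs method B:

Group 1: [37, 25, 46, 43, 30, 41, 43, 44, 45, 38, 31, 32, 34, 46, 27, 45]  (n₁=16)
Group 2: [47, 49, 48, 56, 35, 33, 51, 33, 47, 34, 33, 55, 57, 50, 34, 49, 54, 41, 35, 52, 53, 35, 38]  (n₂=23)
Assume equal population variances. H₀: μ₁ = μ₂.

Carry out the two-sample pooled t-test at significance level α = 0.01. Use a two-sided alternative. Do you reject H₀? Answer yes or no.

x̄₁=37.938, s₁=7.197, n₁=16
x̄₂=44.304, s₂=8.782, n₂=23
s_p² = [15·7.197² + 22·8.782²]/37 = 66.8597
SE = √(s_p²·(1/16+1/23)) = 2.6619
t = (37.938−44.304)/2.6619 = -2.3919
df = 37
p-value (two-sided) = 0.02196
At α=0.01: p ≥ α → fail to reject H₀

reject H₀: no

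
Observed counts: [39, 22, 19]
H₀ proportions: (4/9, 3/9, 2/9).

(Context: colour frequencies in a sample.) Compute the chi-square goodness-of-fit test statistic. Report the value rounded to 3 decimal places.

n = 80; E_i = n·p_i = [35.56, 26.67, 17.78]
χ² = (39−35.56)²/35.56 + (22−26.67)²/26.67 + (19−17.78)²/17.78 = 1.2344
df = 2

test statistic = 1.234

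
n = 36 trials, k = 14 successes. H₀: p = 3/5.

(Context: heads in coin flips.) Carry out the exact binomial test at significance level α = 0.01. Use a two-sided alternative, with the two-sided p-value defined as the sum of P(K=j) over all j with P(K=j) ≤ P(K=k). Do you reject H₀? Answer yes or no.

Exact binomial: n=36, k=14, p₀=3/5=0.6000
P(X=j) = C(n,j)·p₀^j·(1−p₀)^(n−j); p = Σ P(X=j) over j with P(X=j) ≤ P(X=14)
p-value (two-sided) = 0.01592
At α=0.01: p ≥ α → fail to reject H₀

reject H₀: no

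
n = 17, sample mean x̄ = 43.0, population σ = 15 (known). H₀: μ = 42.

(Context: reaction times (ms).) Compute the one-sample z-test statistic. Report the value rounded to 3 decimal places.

SE = σ/√n = 15/√17 = 3.6380
z = (x̄−μ₀)/SE = (43.0−42)/3.6380 = 0.2749

test statistic = 0.275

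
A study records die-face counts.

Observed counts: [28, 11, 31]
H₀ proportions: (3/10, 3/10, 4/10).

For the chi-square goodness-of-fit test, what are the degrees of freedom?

degrees of freedom = 2

df = k − 1 = 3 − 1 = 2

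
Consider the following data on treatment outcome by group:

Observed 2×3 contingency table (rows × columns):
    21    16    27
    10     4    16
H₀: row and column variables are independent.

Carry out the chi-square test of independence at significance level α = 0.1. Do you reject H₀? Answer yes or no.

Row totals [64, 30], col totals [31, 20, 43], n=94
χ² = (21−21.11)²/21.11 + (16−13.62)²/13.62 + (27−29.28)²/29.28 + (10−9.89)²/9.89 + (4−6.38)²/6.38 + (16−13.72)²/13.72 = 1.8630
df = 2
p-value (upper-tail) = 0.39395
At α=0.1: p ≥ α → fail to reject H₀

reject H₀: no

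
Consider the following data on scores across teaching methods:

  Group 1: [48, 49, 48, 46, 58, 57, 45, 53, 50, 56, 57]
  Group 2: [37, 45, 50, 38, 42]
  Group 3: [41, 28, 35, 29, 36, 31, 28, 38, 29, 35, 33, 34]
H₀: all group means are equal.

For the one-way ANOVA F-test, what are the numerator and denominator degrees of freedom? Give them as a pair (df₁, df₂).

k = 3 groups, N = 28 total
df = (k−1, N−k) = (3−1, 28−3) = (2, 25)

degrees of freedom = [2, 25]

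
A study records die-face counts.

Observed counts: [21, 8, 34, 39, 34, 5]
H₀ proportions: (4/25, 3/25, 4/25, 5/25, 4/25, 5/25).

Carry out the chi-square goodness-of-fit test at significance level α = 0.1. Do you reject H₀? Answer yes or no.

reject H₀: yes

n = 141; E_i = n·p_i = [22.56, 16.92, 22.56, 28.20, 22.56, 28.20]
χ² = (21−22.56)²/22.56 + (8−16.92)²/16.92 + (34−22.56)²/22.56 + (39−28.20)²/28.20 + (34−22.56)²/22.56 + (5−28.20)²/28.20 = 39.6353
df = 5
p-value (upper-tail) = 0.00000
At α=0.1: p < α → reject H₀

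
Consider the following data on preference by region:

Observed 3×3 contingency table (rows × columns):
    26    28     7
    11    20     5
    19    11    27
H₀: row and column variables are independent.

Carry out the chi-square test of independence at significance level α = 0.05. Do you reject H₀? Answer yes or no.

reject H₀: yes

Row totals [61, 36, 57], col totals [56, 59, 39], n=154
χ² = (26−22.18)²/22.18 + (28−23.37)²/23.37 + (7−15.45)²/15.45 + (11−13.09)²/13.09 + (20−13.79)²/13.79 + (5−9.12)²/9.12 + (19−20.73)²/20.73 + (11−21.84)²/21.84 + (27−14.44)²/14.44 = 27.6411
df = 4
p-value (upper-tail) = 0.00001
At α=0.05: p < α → reject H₀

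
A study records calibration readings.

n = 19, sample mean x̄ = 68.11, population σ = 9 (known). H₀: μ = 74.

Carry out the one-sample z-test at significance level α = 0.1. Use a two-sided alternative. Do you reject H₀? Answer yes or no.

SE = σ/√n = 9/√19 = 2.0647
z = (x̄−μ₀)/SE = (68.11−74)/2.0647 = -2.8527
p-value (two-sided) = 0.00434
At α=0.1: p < α → reject H₀

reject H₀: yes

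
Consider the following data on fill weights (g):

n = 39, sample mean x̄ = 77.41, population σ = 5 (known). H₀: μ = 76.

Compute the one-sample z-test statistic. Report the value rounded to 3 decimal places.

test statistic = 1.761

SE = σ/√n = 5/√39 = 0.8006
z = (x̄−μ₀)/SE = (77.41−76)/0.8006 = 1.7611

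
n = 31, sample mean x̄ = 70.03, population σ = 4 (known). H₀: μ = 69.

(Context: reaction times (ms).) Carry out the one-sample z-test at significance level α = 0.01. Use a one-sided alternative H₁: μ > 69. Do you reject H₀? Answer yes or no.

reject H₀: no

SE = σ/√n = 4/√31 = 0.7184
z = (x̄−μ₀)/SE = (70.03−69)/0.7184 = 1.4337
p-value (one-sided, H₁ greater) = 0.07583
At α=0.01: p ≥ α → fail to reject H₀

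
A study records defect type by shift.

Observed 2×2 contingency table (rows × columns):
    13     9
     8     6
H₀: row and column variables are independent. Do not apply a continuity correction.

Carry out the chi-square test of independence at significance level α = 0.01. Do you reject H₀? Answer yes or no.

Row totals [22, 14], col totals [21, 15], n=36
χ² = (13−12.83)²/12.83 + (9−9.17)²/9.17 + (8−8.17)²/8.17 + (6−5.83)²/5.83 = 0.0134
df = 1
p-value (upper-tail) = 0.90799
At α=0.01: p ≥ α → fail to reject H₀

reject H₀: no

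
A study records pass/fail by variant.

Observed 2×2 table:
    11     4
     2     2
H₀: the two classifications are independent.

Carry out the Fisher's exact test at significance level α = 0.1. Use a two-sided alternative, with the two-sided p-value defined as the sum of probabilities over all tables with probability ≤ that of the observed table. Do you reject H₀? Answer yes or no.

Margins: r₁=15, r₂=4, c₁=13, c₂=6, n=19
p_obs = C(15,11)·C(4,2)/C(19,13); sum pmf over tables with pmf ≤ p_obs
p-value (two-sided) = 0.55728
At α=0.1: p ≥ α → fail to reject H₀

reject H₀: no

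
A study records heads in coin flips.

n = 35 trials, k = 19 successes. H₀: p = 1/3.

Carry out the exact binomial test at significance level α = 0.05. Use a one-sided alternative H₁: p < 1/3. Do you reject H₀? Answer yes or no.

reject H₀: no

Exact binomial: n=35, k=19, p₀=1/3=0.3333
P(X≤19) from Σ C(n,i)·p₀^i·(1−p₀)^(n−i)
p-value (one-sided, H₁ less) = 0.99678
At α=0.05: p ≥ α → fail to reject H₀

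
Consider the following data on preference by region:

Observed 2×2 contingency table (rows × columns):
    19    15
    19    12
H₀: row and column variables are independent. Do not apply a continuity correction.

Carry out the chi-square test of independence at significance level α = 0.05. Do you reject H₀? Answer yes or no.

reject H₀: no

Row totals [34, 31], col totals [38, 27], n=65
χ² = (19−19.88)²/19.88 + (15−14.12)²/14.12 + (19−18.12)²/18.12 + (12−12.88)²/12.88 = 0.1953
df = 1
p-value (upper-tail) = 0.65855
At α=0.05: p ≥ α → fail to reject H₀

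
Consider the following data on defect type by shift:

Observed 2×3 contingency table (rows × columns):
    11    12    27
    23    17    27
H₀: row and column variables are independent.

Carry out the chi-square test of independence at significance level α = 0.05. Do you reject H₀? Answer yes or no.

Row totals [50, 67], col totals [34, 29, 54], n=117
χ² = (11−14.53)²/14.53 + (12−12.39)²/12.39 + (27−23.08)²/23.08 + (23−19.47)²/19.47 + (17−16.61)²/16.61 + (27−30.92)²/30.92 = 2.6839
df = 2
p-value (upper-tail) = 0.26133
At α=0.05: p ≥ α → fail to reject H₀

reject H₀: no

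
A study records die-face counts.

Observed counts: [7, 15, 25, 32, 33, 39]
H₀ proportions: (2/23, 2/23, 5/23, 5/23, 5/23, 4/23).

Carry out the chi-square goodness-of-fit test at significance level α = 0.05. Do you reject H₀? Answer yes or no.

n = 151; E_i = n·p_i = [13.13, 13.13, 32.83, 32.83, 32.83, 26.26]
χ² = (7−13.13)²/13.13 + (15−13.13)²/13.13 + (25−32.83)²/32.83 + (32−32.83)²/32.83 + (33−32.83)²/32.83 + (39−26.26)²/26.26 = 11.1957
df = 5
p-value (upper-tail) = 0.04764
At α=0.05: p < α → reject H₀

reject H₀: yes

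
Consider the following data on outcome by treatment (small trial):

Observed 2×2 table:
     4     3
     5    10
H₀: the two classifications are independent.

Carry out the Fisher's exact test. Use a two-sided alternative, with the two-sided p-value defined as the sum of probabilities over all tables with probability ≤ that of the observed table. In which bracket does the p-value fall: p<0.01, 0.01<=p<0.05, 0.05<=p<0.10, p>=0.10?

Margins: r₁=7, r₂=15, c₁=9, c₂=13, n=22
p_obs = C(7,4)·C(15,5)/C(22,9); sum pmf over tables with pmf ≤ p_obs
p-value (two-sided) = 0.37616
→ bracket: p>=0.10

p-value bracket: p>=0.10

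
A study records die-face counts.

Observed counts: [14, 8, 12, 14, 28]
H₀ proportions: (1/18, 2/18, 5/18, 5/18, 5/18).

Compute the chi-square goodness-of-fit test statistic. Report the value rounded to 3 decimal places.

n = 76; E_i = n·p_i = [4.22, 8.44, 21.11, 21.11, 21.11]
χ² = (14−4.22)²/4.22 + (8−8.44)²/8.44 + (12−21.11)²/21.11 + (14−21.11)²/21.11 + (28−21.11)²/21.11 = 31.2421
df = 4

test statistic = 31.242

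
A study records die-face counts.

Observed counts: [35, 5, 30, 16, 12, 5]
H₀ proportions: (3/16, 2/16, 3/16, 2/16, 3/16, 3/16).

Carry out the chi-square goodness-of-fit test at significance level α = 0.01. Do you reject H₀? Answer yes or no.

n = 103; E_i = n·p_i = [19.31, 12.88, 19.31, 12.88, 19.31, 19.31]
χ² = (35−19.31)²/19.31 + (5−12.88)²/12.88 + (30−19.31)²/19.31 + (16−12.88)²/12.88 + (12−19.31)²/19.31 + (5−19.31)²/19.31 = 37.6084
df = 5
p-value (upper-tail) = 0.00000
At α=0.01: p < α → reject H₀

reject H₀: yes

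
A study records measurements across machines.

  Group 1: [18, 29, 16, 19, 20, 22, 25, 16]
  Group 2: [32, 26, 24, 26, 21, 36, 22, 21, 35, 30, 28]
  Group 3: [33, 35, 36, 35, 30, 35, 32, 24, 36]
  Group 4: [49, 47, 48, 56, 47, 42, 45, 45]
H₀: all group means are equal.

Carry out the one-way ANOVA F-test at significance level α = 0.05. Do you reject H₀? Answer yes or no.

reject H₀: yes

Group means [20.62, 27.36, 32.89, 47.38], grand mean 31.694
SSB = Σnᵢ(x̄ᵢ−x̄)² = 3166.455; SSW = ΣΣ(x−x̄ᵢ)² = 669.184
MSB = 3166.455/3 = 1055.4848; MSW = 669.184/32 = 20.9120
F = MSB/MSW = 50.4727
df = (3, 32)
p-value (upper-tail) = 0.00000
At α=0.05: p < α → reject H₀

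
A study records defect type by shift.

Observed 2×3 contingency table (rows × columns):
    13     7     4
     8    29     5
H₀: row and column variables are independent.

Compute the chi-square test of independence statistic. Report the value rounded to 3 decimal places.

Row totals [24, 42], col totals [21, 36, 9], n=66
χ² = (13−7.64)²/7.64 + (7−13.09)²/13.09 + (4−3.27)²/3.27 + (8−13.36)²/13.36 + (29−22.91)²/22.91 + (5−5.73)²/5.73 = 10.6274
df = 2

test statistic = 10.627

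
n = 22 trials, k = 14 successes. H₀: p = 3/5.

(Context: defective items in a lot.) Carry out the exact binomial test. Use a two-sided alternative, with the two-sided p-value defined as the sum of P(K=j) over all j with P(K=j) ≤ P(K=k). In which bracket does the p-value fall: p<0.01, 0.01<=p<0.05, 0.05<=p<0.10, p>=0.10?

Exact binomial: n=22, k=14, p₀=3/5=0.6000
P(X=j) = C(n,j)·p₀^j·(1−p₀)^(n−j); p = Σ P(X=j) over j with P(X=j) ≤ P(X=14)
p-value (two-sided) = 0.82969
→ bracket: p>=0.10

p-value bracket: p>=0.10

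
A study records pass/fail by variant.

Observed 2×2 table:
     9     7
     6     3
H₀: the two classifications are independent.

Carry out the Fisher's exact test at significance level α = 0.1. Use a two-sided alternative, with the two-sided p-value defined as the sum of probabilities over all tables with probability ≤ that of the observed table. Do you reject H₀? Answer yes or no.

Margins: r₁=16, r₂=9, c₁=15, c₂=10, n=25
p_obs = C(16,9)·C(9,6)/C(25,15); sum pmf over tables with pmf ≤ p_obs
p-value (two-sided) = 0.69132
At α=0.1: p ≥ α → fail to reject H₀

reject H₀: no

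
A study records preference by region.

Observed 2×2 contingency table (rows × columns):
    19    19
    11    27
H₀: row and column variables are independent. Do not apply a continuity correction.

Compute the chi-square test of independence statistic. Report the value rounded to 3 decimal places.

Row totals [38, 38], col totals [30, 46], n=76
χ² = (19−15.00)²/15.00 + (19−23.00)²/23.00 + (11−15.00)²/15.00 + (27−23.00)²/23.00 = 3.5246
df = 1

test statistic = 3.525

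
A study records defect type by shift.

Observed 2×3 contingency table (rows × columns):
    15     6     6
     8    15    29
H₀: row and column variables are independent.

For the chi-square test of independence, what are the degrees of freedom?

df = (r−1)(c−1) = (2−1)·(3−1) = 2

degrees of freedom = 2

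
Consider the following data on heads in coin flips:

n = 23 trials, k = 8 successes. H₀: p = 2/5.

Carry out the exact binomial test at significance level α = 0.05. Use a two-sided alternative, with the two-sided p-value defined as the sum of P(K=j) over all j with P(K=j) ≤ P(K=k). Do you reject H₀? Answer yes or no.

Exact binomial: n=23, k=8, p₀=2/5=0.4000
P(X=j) = C(n,j)·p₀^j·(1−p₀)^(n−j); p = Σ P(X=j) over j with P(X=j) ≤ P(X=8)
p-value (two-sided) = 0.67545
At α=0.05: p ≥ α → fail to reject H₀

reject H₀: no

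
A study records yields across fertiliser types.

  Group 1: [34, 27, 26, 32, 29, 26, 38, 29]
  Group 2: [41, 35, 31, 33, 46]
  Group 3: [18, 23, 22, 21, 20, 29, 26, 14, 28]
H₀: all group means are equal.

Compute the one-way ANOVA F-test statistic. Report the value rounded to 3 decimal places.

Group means [30.12, 37.20, 22.33], grand mean 28.545
SSB = Σnᵢ(x̄ᵢ−x̄)² = 741.780; SSW = ΣΣ(x−x̄ᵢ)² = 465.675
MSB = 741.780/2 = 370.8898; MSW = 465.675/19 = 24.5092
F = MSB/MSW = 15.1327
df = (2, 19)

test statistic = 15.133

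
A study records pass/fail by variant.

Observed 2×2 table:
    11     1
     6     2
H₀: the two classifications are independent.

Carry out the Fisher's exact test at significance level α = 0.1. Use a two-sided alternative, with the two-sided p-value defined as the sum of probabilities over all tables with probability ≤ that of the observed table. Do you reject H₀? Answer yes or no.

reject H₀: no

Margins: r₁=12, r₂=8, c₁=17, c₂=3, n=20
p_obs = C(12,11)·C(8,6)/C(20,17); sum pmf over tables with pmf ≤ p_obs
p-value (two-sided) = 0.53684
At α=0.1: p ≥ α → fail to reject H₀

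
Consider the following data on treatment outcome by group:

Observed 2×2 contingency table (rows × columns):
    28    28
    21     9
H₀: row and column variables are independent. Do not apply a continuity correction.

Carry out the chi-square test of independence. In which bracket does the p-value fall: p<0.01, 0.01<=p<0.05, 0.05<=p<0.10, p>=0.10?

Row totals [56, 30], col totals [49, 37], n=86
χ² = (28−31.91)²/31.91 + (28−24.09)²/24.09 + (21−17.09)²/17.09 + (9−12.91)²/12.91 = 3.1876
df = 1
p-value (upper-tail) = 0.07420
→ bracket: 0.05<=p<0.10

p-value bracket: 0.05<=p<0.10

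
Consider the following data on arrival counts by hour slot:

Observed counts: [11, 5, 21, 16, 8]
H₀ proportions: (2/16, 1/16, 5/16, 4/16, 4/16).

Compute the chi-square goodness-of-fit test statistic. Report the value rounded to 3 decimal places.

n = 61; E_i = n·p_i = [7.62, 3.81, 19.06, 15.25, 15.25]
χ² = (11−7.62)²/7.62 + (5−3.81)²/3.81 + (21−19.06)²/19.06 + (16−15.25)²/15.25 + (8−15.25)²/15.25 = 5.5443
df = 4

test statistic = 5.544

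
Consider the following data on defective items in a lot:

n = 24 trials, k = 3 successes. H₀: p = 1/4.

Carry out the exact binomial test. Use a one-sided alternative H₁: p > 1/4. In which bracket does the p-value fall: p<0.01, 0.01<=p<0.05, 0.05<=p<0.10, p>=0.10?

p-value bracket: p>=0.10

Exact binomial: n=24, k=3, p₀=1/4=0.2500
P(X≥3) from Σ C(n,i)·p₀^i·(1−p₀)^(n−i)
p-value (one-sided, H₁ greater) = 0.96020
→ bracket: p>=0.10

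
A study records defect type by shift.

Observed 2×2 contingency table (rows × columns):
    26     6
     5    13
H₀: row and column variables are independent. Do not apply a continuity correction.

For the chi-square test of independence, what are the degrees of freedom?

degrees of freedom = 1

df = (r−1)(c−1) = (2−1)·(2−1) = 1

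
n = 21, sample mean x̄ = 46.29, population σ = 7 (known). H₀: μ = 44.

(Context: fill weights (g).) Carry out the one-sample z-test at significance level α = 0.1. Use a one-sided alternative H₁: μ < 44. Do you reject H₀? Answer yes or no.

SE = σ/√n = 7/√21 = 1.5275
z = (x̄−μ₀)/SE = (46.29−44)/1.5275 = 1.4992
p-value (one-sided, H₁ less) = 0.93308
At α=0.1: p ≥ α → fail to reject H₀

reject H₀: no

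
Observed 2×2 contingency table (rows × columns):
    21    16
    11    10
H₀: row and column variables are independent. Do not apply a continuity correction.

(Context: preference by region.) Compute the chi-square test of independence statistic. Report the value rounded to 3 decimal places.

Row totals [37, 21], col totals [32, 26], n=58
χ² = (21−20.41)²/20.41 + (16−16.59)²/16.59 + (11−11.59)²/11.59 + (10−9.41)²/9.41 = 0.1037
df = 1

test statistic = 0.104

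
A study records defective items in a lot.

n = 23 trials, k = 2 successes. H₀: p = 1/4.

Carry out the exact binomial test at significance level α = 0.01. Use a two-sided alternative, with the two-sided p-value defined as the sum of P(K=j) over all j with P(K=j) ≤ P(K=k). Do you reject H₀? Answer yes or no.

Exact binomial: n=23, k=2, p₀=1/4=0.2500
P(X=j) = C(n,j)·p₀^j·(1−p₀)^(n−j); p = Σ P(X=j) over j with P(X=j) ≤ P(X=2)
p-value (two-sided) = 0.08998
At α=0.01: p ≥ α → fail to reject H₀

reject H₀: no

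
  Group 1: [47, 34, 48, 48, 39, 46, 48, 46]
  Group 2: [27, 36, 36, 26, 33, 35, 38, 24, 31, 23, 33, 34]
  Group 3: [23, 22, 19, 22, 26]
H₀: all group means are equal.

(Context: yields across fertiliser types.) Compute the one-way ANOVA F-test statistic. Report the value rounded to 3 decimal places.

Group means [44.50, 31.33, 22.40], grand mean 33.760
SSB = Σnᵢ(x̄ᵢ−x̄)² = 1638.693; SSW = ΣΣ(x−x̄ᵢ)² = 497.867
MSB = 1638.693/2 = 819.3467; MSW = 497.867/22 = 22.6303
F = MSB/MSW = 36.2057
df = (2, 22)

test statistic = 36.206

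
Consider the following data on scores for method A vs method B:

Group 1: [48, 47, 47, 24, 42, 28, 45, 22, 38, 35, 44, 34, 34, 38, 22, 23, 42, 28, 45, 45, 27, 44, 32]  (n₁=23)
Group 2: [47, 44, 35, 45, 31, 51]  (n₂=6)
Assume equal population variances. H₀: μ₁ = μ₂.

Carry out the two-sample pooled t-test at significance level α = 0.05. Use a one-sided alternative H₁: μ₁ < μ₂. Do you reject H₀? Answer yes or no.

reject H₀: no

x̄₁=36.261, s₁=8.981, n₁=23
x̄₂=42.167, s₂=7.600, n₂=6
s_p² = [22·8.981² + 5·7.600²]/27 = 76.4173
SE = √(s_p²·(1/23+1/6)) = 4.0073
t = (36.261−42.167)/4.0073 = -1.4737
df = 27
p-value (one-sided, H₁ less) = 0.07606
At α=0.05: p ≥ α → fail to reject H₀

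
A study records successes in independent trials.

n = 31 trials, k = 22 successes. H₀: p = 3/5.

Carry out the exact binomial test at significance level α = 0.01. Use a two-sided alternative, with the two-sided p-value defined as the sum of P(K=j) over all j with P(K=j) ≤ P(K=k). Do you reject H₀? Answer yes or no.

reject H₀: no

Exact binomial: n=31, k=22, p₀=3/5=0.6000
P(X=j) = C(n,j)·p₀^j·(1−p₀)^(n−j); p = Σ P(X=j) over j with P(X=j) ≤ P(X=22)
p-value (two-sided) = 0.27176
At α=0.01: p ≥ α → fail to reject H₀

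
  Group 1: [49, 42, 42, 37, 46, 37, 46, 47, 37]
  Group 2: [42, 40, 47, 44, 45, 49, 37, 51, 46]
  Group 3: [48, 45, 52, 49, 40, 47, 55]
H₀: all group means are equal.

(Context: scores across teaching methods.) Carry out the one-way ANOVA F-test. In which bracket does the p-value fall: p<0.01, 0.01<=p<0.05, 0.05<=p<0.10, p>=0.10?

p-value bracket: 0.05<=p<0.10

Group means [42.56, 44.56, 48.00], grand mean 44.800
SSB = Σnᵢ(x̄ᵢ−x̄)² = 117.556; SSW = ΣΣ(x−x̄ᵢ)² = 472.444
MSB = 117.556/2 = 58.7778; MSW = 472.444/22 = 21.4747
F = MSB/MSW = 2.7371
df = (2, 22)
p-value (upper-tail) = 0.08679
→ bracket: 0.05<=p<0.10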